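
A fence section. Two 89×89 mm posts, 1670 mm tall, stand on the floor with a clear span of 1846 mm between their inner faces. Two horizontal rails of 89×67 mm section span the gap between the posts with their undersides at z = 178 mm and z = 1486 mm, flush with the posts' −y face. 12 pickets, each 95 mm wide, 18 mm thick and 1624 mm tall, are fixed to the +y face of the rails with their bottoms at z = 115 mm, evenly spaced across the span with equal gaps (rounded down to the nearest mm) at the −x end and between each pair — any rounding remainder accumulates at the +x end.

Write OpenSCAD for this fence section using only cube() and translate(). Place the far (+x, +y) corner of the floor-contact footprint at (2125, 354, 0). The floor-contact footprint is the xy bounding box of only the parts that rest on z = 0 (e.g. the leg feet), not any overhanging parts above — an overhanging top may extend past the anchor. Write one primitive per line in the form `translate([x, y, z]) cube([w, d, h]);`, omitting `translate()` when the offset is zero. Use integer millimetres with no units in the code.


translate([101, 265, 0]) cube([89, 89, 1670]);
translate([2036, 265, 0]) cube([89, 89, 1670]);
translate([190, 265, 178]) cube([1846, 89, 67]);
translate([190, 265, 1486]) cube([1846, 89, 67]);
translate([244, 354, 115]) cube([95, 18, 1624]);
translate([393, 354, 115]) cube([95, 18, 1624]);
translate([542, 354, 115]) cube([95, 18, 1624]);
translate([691, 354, 115]) cube([95, 18, 1624]);
translate([840, 354, 115]) cube([95, 18, 1624]);
translate([989, 354, 115]) cube([95, 18, 1624]);
translate([1138, 354, 115]) cube([95, 18, 1624]);
translate([1287, 354, 115]) cube([95, 18, 1624]);
translate([1436, 354, 115]) cube([95, 18, 1624]);
translate([1585, 354, 115]) cube([95, 18, 1624]);
translate([1734, 354, 115]) cube([95, 18, 1624]);
translate([1883, 354, 115]) cube([95, 18, 1624]);


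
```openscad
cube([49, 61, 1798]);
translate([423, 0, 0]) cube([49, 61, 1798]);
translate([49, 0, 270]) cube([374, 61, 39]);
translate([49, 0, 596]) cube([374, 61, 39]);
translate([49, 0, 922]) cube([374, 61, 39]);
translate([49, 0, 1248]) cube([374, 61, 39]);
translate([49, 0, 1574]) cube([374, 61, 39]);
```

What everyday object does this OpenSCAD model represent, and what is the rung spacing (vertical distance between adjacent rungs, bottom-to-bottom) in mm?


A ladder. The rung spacing is 326 mm.

Two tall 49×61 posts with 5 short bars between them — a ladder. Adjacent rungs sit at z = 270 and z = 596, so the spacing is 596 − 270 = 326 mm.


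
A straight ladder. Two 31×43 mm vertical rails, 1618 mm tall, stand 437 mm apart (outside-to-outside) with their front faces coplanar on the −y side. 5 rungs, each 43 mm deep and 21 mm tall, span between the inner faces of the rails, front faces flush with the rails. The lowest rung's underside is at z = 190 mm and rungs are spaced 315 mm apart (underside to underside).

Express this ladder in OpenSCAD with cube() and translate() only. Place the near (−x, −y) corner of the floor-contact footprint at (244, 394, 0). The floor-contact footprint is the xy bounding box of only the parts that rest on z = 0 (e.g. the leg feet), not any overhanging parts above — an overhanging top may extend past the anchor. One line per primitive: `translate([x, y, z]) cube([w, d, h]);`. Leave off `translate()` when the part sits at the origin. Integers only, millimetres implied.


translate([244, 394, 0]) cube([31, 43, 1618]);
translate([650, 394, 0]) cube([31, 43, 1618]);
translate([275, 394, 190]) cube([375, 43, 21]);
translate([275, 394, 505]) cube([375, 43, 21]);
translate([275, 394, 820]) cube([375, 43, 21]);
translate([275, 394, 1135]) cube([375, 43, 21]);
translate([275, 394, 1450]) cube([375, 43, 21]);


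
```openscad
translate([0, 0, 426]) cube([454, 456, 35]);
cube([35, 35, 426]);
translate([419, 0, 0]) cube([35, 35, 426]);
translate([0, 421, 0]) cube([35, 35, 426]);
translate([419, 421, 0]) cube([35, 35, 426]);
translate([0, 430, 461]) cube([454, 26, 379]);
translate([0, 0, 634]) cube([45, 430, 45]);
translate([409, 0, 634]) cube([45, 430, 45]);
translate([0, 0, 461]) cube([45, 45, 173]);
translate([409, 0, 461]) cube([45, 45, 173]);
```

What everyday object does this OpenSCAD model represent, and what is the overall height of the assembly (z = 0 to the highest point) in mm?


A chair. The overall height is 840 mm.

A slab on four corner posts with a tall panel at the back — a chair. The seat slab sits at z = 426 with thickness 35, and the 379 mm backrest starts at the seat top, so the overall height is 426 + 35 + 379 = 840 mm.


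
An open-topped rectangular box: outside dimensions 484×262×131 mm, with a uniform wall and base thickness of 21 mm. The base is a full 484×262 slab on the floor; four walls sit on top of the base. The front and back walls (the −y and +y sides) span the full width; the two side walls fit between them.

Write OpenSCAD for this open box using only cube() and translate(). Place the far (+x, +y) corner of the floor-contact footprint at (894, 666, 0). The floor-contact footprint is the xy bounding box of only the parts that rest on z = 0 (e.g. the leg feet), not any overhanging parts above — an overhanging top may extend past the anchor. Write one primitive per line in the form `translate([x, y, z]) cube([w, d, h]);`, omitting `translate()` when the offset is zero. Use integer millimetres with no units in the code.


translate([410, 404, 0]) cube([484, 262, 21]);
translate([410, 404, 21]) cube([484, 21, 110]);
translate([410, 645, 21]) cube([484, 21, 110]);
translate([410, 425, 21]) cube([21, 220, 110]);
translate([873, 425, 21]) cube([21, 220, 110]);


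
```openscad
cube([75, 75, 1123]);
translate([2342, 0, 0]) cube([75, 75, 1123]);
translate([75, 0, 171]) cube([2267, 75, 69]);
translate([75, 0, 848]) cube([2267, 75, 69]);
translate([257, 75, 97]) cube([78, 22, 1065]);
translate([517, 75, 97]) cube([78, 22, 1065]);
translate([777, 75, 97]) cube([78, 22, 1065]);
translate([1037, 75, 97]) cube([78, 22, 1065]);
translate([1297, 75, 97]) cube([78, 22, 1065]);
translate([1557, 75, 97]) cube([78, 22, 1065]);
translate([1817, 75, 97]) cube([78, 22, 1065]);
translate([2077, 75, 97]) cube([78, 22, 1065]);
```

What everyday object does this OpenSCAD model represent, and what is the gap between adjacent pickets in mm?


A fence section. The picket gap is 182 mm.

Two posts, two rails, 8 pickets — a fence section. Span 2267 mm holds 8 pickets of 78 mm with 9 equal gaps: ⌊(2267 − 8·78) / 9⌋ = 182 mm.


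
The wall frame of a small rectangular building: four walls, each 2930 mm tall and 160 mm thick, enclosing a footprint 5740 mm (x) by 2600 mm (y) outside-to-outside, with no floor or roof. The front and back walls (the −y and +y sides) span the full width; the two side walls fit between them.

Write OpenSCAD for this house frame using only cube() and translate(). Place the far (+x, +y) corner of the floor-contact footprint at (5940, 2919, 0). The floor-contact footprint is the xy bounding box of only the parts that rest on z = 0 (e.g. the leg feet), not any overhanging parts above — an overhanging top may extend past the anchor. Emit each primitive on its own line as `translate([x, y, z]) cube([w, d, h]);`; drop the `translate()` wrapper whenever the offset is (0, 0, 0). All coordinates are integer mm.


translate([200, 319, 0]) cube([5740, 160, 2930]);
translate([200, 2759, 0]) cube([5740, 160, 2930]);
translate([200, 479, 0]) cube([160, 2280, 2930]);
translate([5780, 479, 0]) cube([160, 2280, 2930]);


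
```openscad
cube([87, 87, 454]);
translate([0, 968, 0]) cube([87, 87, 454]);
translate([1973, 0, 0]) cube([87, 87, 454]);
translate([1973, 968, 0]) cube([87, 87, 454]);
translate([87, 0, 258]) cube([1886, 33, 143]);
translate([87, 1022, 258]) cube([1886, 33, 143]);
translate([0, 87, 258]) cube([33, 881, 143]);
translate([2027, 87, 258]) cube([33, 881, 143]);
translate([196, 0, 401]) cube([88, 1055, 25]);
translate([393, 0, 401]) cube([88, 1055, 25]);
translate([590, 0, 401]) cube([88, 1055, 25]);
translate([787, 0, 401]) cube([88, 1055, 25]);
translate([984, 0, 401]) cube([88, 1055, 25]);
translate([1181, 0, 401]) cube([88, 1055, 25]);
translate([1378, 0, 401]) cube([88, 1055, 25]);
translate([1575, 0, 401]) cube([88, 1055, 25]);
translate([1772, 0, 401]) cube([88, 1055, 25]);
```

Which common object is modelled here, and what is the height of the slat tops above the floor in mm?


A bed frame. The slat-top height is 426 mm.

Four posts, four rails, and a row of slats — a bed frame. Slats sit on the rails at z = 258 + 143 = 401; with slat thickness 25, the top is 426 mm.


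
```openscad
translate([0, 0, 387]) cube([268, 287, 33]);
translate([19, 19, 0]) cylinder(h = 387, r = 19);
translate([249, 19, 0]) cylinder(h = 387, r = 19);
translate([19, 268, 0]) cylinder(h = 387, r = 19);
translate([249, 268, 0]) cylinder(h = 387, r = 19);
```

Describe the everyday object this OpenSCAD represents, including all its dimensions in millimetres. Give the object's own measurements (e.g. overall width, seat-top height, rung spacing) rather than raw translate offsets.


A simple wooden stool: a rectangular seat 268 mm (x) by 287 mm (y), 33 mm thick, top face at z = 420 mm, on four round legs, each 38 mm in diameter. The legs rest on z = 0, each leg's axis is inset half a diameter from the nearest pair of seat edges (so the leg's bounding box is flush with the corner).


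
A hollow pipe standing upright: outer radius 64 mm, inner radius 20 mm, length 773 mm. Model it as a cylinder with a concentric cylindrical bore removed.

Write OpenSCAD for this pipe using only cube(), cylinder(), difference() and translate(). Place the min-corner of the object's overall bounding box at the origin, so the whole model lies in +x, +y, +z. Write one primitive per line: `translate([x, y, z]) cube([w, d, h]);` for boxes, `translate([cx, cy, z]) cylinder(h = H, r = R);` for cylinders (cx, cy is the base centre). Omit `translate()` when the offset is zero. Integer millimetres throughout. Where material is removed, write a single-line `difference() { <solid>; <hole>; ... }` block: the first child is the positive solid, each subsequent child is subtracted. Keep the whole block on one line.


difference() { translate([64, 64, 0]) cylinder(h = 773, r = 64); translate([64, 64, 0]) cylinder(h = 773, r = 20); }


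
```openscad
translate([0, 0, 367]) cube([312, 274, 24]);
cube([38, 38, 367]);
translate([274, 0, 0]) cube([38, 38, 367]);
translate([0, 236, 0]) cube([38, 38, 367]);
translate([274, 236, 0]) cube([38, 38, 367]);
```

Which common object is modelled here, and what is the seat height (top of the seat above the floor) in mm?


A stool. The seat height is 391 mm.

A 312×274×24 slab at z = 367 on four corner posts — a stool. The seat top is 367 + 24 = 391 mm.


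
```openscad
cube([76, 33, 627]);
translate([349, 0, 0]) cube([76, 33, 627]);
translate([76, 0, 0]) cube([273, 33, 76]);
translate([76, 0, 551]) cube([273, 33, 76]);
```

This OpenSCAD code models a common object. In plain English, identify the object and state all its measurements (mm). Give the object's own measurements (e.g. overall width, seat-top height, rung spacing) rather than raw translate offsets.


A rectangular picture frame lying in the x–z plane (depth along y). The opening is 273 mm wide (x) by 475 mm tall (z), surrounded by a border 76 mm wide on all four sides. The frame is 33 mm deep and is made of two full-height vertical stiles with two horizontal rails fitted between them.


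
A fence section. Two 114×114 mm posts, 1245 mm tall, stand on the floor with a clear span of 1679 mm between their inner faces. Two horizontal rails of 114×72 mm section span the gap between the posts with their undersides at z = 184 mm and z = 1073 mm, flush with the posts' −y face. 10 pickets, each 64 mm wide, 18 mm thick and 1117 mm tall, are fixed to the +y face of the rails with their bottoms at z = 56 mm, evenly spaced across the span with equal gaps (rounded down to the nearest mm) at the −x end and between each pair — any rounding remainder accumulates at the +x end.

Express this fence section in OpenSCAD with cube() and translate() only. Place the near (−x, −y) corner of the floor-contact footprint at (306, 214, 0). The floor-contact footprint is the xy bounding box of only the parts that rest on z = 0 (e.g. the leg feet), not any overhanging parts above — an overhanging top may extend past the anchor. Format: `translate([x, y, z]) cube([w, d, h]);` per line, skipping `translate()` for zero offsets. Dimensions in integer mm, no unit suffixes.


translate([306, 214, 0]) cube([114, 114, 1245]);
translate([2099, 214, 0]) cube([114, 114, 1245]);
translate([420, 214, 184]) cube([1679, 114, 72]);
translate([420, 214, 1073]) cube([1679, 114, 72]);
translate([514, 328, 56]) cube([64, 18, 1117]);
translate([672, 328, 56]) cube([64, 18, 1117]);
translate([830, 328, 56]) cube([64, 18, 1117]);
translate([988, 328, 56]) cube([64, 18, 1117]);
translate([1146, 328, 56]) cube([64, 18, 1117]);
translate([1304, 328, 56]) cube([64, 18, 1117]);
translate([1462, 328, 56]) cube([64, 18, 1117]);
translate([1620, 328, 56]) cube([64, 18, 1117]);
translate([1778, 328, 56]) cube([64, 18, 1117]);
translate([1936, 328, 56]) cube([64, 18, 1117]);


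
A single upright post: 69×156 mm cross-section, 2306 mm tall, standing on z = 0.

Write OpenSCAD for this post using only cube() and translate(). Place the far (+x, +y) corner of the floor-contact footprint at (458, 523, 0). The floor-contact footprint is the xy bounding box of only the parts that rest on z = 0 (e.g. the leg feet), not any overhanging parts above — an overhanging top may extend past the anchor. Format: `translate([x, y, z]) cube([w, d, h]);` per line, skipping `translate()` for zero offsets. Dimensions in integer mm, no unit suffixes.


translate([389, 367, 0]) cube([69, 156, 2306]);


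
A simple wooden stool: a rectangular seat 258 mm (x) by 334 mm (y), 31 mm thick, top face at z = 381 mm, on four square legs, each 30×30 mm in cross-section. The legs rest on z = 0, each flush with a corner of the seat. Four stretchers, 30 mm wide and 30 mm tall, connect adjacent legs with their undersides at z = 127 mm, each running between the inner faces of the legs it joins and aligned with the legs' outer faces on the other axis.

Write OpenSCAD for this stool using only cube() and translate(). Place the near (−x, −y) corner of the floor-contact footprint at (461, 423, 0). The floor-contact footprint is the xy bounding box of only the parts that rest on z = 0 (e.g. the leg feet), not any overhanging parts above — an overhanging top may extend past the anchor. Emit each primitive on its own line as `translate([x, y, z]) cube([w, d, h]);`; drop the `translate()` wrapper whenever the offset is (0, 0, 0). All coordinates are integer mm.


translate([461, 423, 350]) cube([258, 334, 31]);
translate([461, 423, 0]) cube([30, 30, 350]);
translate([689, 423, 0]) cube([30, 30, 350]);
translate([461, 727, 0]) cube([30, 30, 350]);
translate([689, 727, 0]) cube([30, 30, 350]);
translate([491, 423, 127]) cube([198, 30, 30]);
translate([491, 727, 127]) cube([198, 30, 30]);
translate([461, 453, 127]) cube([30, 274, 30]);
translate([689, 453, 127]) cube([30, 274, 30]);


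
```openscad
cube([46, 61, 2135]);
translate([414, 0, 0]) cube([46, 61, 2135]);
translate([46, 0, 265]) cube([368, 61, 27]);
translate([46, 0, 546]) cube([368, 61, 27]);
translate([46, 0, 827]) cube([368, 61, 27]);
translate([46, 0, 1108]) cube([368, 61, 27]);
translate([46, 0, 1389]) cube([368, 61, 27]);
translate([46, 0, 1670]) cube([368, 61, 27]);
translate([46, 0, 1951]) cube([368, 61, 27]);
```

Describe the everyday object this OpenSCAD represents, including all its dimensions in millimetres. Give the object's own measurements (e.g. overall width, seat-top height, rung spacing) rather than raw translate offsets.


A straight ladder. Two 46×61 mm vertical rails, 2135 mm tall, stand 460 mm apart (outside-to-outside) with their front faces coplanar on the −y side. 7 rungs, each 61 mm deep and 27 mm tall, span between the inner faces of the rails, front faces flush with the rails. The lowest rung's underside is at z = 265 mm and rungs are spaced 281 mm apart (underside to underside).


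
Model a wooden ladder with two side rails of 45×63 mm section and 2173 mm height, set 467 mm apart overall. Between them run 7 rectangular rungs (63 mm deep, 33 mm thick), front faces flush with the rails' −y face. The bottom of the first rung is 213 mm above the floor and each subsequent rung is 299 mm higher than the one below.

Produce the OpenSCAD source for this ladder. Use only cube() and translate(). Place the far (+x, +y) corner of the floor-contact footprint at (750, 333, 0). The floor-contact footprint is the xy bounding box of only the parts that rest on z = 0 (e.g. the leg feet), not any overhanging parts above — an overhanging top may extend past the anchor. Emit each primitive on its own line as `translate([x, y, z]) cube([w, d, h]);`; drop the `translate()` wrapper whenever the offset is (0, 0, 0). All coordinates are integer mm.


// rung span = 467 - 2*45 = 377
// rung[k] z = 213 + k*299
translate([283, 270, 0]) cube([45, 63, 2173]);
translate([705, 270, 0]) cube([45, 63, 2173]);
translate([328, 270, 213]) cube([377, 63, 33]);
translate([328, 270, 512]) cube([377, 63, 33]);
translate([328, 270, 811]) cube([377, 63, 33]);
translate([328, 270, 1110]) cube([377, 63, 33]);
translate([328, 270, 1409]) cube([377, 63, 33]);
translate([328, 270, 1708]) cube([377, 63, 33]);
translate([328, 270, 2007]) cube([377, 63, 33]);


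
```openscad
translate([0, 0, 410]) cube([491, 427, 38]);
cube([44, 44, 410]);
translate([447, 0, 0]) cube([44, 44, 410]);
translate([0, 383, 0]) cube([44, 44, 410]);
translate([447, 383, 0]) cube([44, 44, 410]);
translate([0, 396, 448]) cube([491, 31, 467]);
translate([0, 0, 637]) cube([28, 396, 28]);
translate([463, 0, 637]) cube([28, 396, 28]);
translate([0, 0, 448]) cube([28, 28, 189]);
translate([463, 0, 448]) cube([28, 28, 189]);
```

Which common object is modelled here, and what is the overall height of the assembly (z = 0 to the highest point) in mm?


A chair. The overall height is 915 mm.

A slab on four corner posts with a tall panel at the back — a chair. The seat slab sits at z = 410 with thickness 38, and the 467 mm backrest starts at the seat top, so the overall height is 410 + 38 + 467 = 915 mm.


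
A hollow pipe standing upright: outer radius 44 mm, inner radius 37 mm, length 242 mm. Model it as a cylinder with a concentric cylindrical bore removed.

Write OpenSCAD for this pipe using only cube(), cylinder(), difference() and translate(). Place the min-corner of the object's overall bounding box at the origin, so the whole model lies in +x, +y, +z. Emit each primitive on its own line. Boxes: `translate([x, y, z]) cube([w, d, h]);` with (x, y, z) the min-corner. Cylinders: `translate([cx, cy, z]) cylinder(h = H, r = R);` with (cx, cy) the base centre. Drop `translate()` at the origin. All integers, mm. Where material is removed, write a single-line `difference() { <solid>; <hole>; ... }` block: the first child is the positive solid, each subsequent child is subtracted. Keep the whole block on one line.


difference() { translate([44, 44, 0]) cylinder(h = 242, r = 44); translate([44, 44, 0]) cylinder(h = 242, r = 37); }


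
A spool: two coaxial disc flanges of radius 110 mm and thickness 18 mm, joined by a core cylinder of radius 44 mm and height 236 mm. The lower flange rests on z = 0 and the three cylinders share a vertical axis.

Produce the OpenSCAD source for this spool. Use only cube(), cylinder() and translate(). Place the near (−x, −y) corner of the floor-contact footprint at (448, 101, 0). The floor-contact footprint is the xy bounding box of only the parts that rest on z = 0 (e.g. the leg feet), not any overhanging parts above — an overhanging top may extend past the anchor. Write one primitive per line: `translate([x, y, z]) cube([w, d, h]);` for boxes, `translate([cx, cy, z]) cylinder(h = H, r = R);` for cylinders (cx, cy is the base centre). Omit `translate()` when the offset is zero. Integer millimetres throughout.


translate([558, 211, 0]) cylinder(h = 18, r = 110);
translate([558, 211, 18]) cylinder(h = 236, r = 44);
translate([558, 211, 254]) cylinder(h = 18, r = 110);


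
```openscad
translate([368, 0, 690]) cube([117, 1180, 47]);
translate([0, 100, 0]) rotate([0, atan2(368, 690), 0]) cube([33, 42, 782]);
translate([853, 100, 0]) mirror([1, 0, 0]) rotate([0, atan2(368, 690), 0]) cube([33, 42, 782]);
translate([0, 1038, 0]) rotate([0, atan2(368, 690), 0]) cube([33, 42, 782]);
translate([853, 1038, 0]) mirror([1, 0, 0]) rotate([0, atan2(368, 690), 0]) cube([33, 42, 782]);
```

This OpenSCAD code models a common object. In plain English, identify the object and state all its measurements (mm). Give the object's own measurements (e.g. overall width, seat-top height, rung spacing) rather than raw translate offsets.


A sawhorse. A 117×1180×47 mm beam (x, y, z) sits on two A-frame leg pairs. Each pair is two raked legs of 33×42 mm section (42 mm along y) splaying symmetrically in x. Each leg rises 690 mm vertically over 368 mm of horizontal reach and is 782 mm long along its own axis. Every leg's outer bottom edge rests on the floor and its outer top edge meets a bottom edge of the beam — the left legs (tilting toward +x) meet the beam's −x bottom edge, the right legs (their mirror images, tilting toward −x) meet its +x bottom edge — so the leg tops tuck under the beam, the beam's underside is 690 mm above the floor, and the feet are 853 mm apart outside-to-outside with the beam centred between them. The two leg pairs are set in 100 mm from either end of the beam.


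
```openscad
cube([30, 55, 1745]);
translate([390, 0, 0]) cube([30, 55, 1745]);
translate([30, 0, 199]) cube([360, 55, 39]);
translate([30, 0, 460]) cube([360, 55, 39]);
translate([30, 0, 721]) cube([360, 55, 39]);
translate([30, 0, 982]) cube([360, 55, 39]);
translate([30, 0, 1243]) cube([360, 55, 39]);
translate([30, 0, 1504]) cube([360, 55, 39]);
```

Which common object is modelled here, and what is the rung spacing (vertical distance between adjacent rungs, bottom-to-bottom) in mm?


A ladder. The rung spacing is 261 mm.

Two tall 30×55 posts with 6 short bars between them — a ladder. Adjacent rungs sit at z = 199 and z = 460, so the spacing is 460 − 199 = 261 mm.


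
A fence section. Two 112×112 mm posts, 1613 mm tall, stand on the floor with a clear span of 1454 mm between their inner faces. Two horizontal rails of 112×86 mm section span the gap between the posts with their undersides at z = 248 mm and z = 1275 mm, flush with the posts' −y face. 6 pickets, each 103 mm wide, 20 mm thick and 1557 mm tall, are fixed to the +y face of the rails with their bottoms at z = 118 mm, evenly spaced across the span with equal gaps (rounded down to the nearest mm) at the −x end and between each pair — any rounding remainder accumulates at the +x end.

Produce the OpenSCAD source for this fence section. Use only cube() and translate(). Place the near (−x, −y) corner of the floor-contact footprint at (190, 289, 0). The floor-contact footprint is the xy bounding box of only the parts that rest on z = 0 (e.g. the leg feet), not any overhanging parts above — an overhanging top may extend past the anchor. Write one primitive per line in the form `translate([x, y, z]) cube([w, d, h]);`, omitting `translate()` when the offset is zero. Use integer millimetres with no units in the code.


translate([190, 289, 0]) cube([112, 112, 1613]);
translate([1756, 289, 0]) cube([112, 112, 1613]);
translate([302, 289, 248]) cube([1454, 112, 86]);
translate([302, 289, 1275]) cube([1454, 112, 86]);
translate([421, 401, 118]) cube([103, 20, 1557]);
translate([643, 401, 118]) cube([103, 20, 1557]);
translate([865, 401, 118]) cube([103, 20, 1557]);
translate([1087, 401, 118]) cube([103, 20, 1557]);
translate([1309, 401, 118]) cube([103, 20, 1557]);
translate([1531, 401, 118]) cube([103, 20, 1557]);


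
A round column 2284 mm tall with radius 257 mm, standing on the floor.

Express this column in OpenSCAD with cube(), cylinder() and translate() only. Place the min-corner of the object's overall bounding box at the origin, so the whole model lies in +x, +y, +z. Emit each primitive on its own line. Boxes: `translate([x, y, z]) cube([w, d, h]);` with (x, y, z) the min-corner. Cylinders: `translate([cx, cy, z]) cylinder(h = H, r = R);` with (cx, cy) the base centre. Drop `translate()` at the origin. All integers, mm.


translate([257, 257, 0]) cylinder(h = 2284, r = 257);


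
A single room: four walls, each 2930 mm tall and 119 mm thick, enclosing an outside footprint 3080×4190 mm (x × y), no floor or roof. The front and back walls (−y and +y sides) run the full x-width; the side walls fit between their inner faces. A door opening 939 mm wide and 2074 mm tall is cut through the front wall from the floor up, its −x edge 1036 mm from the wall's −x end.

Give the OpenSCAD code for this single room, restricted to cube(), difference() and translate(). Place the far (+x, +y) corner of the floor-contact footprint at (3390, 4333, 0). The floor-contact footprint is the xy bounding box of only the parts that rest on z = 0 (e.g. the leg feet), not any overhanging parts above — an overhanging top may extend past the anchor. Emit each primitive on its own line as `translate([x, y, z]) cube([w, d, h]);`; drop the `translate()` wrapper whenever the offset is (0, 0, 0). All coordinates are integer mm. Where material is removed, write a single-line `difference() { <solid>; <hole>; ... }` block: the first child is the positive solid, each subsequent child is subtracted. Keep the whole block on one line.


difference() { translate([310, 143, 0]) cube([3080, 119, 2930]); translate([1346, 143, 0]) cube([939, 119, 2074]); }
translate([310, 4214, 0]) cube([3080, 119, 2930]);
translate([310, 262, 0]) cube([119, 3952, 2930]);
translate([3271, 262, 0]) cube([119, 3952, 2930]);


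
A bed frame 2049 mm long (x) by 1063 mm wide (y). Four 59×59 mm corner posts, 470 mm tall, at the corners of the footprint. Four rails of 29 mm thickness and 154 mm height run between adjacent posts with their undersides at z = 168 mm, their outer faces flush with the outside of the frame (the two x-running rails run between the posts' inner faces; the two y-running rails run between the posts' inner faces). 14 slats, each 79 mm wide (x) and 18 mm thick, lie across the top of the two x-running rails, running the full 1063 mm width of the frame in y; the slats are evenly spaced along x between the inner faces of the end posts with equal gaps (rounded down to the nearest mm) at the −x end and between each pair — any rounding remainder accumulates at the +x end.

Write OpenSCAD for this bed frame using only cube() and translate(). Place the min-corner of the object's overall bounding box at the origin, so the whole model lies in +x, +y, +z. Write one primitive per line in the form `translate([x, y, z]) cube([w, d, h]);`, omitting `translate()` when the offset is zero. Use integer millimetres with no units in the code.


cube([59, 59, 470]);
translate([0, 1004, 0]) cube([59, 59, 470]);
translate([1990, 0, 0]) cube([59, 59, 470]);
translate([1990, 1004, 0]) cube([59, 59, 470]);
translate([59, 0, 168]) cube([1931, 29, 154]);
translate([59, 1034, 168]) cube([1931, 29, 154]);
translate([0, 59, 168]) cube([29, 945, 154]);
translate([2020, 59, 168]) cube([29, 945, 154]);
translate([114, 0, 322]) cube([79, 1063, 18]);
translate([248, 0, 322]) cube([79, 1063, 18]);
translate([382, 0, 322]) cube([79, 1063, 18]);
translate([516, 0, 322]) cube([79, 1063, 18]);
translate([650, 0, 322]) cube([79, 1063, 18]);
translate([784, 0, 322]) cube([79, 1063, 18]);
translate([918, 0, 322]) cube([79, 1063, 18]);
translate([1052, 0, 322]) cube([79, 1063, 18]);
translate([1186, 0, 322]) cube([79, 1063, 18]);
translate([1320, 0, 322]) cube([79, 1063, 18]);
translate([1454, 0, 322]) cube([79, 1063, 18]);
translate([1588, 0, 322]) cube([79, 1063, 18]);
translate([1722, 0, 322]) cube([79, 1063, 18]);
translate([1856, 0, 322]) cube([79, 1063, 18]);


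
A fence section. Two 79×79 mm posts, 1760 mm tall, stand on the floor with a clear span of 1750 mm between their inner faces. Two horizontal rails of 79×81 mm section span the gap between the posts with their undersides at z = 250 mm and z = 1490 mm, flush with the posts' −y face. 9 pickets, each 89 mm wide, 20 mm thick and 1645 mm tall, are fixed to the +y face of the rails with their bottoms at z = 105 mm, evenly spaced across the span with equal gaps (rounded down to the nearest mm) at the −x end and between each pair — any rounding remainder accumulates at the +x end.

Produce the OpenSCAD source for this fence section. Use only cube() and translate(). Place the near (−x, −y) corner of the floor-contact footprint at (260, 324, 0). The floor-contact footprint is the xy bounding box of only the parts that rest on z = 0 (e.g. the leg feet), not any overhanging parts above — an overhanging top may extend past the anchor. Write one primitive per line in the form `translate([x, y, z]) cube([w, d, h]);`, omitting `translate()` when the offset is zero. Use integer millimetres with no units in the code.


translate([260, 324, 0]) cube([79, 79, 1760]);
translate([2089, 324, 0]) cube([79, 79, 1760]);
translate([339, 324, 250]) cube([1750, 79, 81]);
translate([339, 324, 1490]) cube([1750, 79, 81]);
translate([433, 403, 105]) cube([89, 20, 1645]);
translate([616, 403, 105]) cube([89, 20, 1645]);
translate([799, 403, 105]) cube([89, 20, 1645]);
translate([982, 403, 105]) cube([89, 20, 1645]);
translate([1165, 403, 105]) cube([89, 20, 1645]);
translate([1348, 403, 105]) cube([89, 20, 1645]);
translate([1531, 403, 105]) cube([89, 20, 1645]);
translate([1714, 403, 105]) cube([89, 20, 1645]);
translate([1897, 403, 105]) cube([89, 20, 1645]);


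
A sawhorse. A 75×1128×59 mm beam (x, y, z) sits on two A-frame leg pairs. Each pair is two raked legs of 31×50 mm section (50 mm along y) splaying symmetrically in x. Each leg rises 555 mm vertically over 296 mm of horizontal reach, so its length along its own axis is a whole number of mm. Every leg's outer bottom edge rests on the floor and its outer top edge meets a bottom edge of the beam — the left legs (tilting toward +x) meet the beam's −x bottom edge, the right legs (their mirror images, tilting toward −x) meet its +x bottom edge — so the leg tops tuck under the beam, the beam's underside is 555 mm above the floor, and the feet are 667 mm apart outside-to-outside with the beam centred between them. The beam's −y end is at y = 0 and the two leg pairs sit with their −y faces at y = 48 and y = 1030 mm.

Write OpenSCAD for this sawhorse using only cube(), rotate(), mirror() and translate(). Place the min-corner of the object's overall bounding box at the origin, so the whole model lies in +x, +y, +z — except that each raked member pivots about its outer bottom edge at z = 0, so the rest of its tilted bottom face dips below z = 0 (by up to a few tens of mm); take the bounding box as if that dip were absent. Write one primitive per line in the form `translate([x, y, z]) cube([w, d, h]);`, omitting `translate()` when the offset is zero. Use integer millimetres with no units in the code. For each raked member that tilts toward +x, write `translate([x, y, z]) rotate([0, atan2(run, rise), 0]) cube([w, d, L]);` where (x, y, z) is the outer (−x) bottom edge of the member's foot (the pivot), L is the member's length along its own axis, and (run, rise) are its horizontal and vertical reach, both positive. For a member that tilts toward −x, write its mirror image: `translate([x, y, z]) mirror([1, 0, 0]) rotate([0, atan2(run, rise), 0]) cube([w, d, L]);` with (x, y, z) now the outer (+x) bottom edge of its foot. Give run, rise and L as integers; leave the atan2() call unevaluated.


translate([296, 0, 555]) cube([75, 1128, 59]);
translate([0, 48, 0]) rotate([0, atan2(296, 555), 0]) cube([31, 50, 629]);
translate([667, 48, 0]) mirror([1, 0, 0]) rotate([0, atan2(296, 555), 0]) cube([31, 50, 629]);
translate([0, 1030, 0]) rotate([0, atan2(296, 555), 0]) cube([31, 50, 629]);
translate([667, 1030, 0]) mirror([1, 0, 0]) rotate([0, atan2(296, 555), 0]) cube([31, 50, 629]);


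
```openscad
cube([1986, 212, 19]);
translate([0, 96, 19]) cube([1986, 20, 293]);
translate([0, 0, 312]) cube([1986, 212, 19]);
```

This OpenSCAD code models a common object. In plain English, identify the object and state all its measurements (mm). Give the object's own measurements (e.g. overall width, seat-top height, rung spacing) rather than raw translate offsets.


An I-beam lying along x, 1986 mm long. Overall section height 331 mm. Two flanges 212 mm wide (y) and 19 mm thick, one on the floor and one at the top; a web 20 mm thick runs between them, centred on the flange width.


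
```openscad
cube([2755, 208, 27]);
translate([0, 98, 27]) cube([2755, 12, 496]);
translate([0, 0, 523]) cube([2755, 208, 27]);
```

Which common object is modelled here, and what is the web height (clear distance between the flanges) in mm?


An I-beam. The web height is 496 mm.

Two wide flanges with a thin centred web — an I-beam. Overall 550 mm minus two 27 mm flanges gives a web of 550 − 2·27 = 496 mm.


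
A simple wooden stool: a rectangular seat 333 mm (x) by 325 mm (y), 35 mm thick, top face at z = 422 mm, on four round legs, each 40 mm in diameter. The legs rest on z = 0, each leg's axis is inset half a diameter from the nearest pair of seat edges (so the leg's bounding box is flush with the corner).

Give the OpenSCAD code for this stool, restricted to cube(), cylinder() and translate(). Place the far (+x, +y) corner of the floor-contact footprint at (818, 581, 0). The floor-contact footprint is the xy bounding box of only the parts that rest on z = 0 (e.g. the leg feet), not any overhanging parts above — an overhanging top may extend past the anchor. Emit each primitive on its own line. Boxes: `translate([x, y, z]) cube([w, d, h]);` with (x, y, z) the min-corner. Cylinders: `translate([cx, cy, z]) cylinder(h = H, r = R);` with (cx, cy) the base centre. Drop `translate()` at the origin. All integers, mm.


translate([485, 256, 387]) cube([333, 325, 35]);
translate([505, 276, 0]) cylinder(h = 387, r = 20);
translate([798, 276, 0]) cylinder(h = 387, r = 20);
translate([505, 561, 0]) cylinder(h = 387, r = 20);
translate([798, 561, 0]) cylinder(h = 387, r = 20);


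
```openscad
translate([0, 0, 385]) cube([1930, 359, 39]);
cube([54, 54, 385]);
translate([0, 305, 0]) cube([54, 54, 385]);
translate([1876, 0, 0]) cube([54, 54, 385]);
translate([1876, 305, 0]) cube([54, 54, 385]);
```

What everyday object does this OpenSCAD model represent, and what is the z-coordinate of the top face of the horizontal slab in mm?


A bench. The seat-top height is 424 mm.

A long slab on four corner posts — a bench. The slab sits at z = 385 with thickness 39, so the top is 385 + 39 = 424 mm.


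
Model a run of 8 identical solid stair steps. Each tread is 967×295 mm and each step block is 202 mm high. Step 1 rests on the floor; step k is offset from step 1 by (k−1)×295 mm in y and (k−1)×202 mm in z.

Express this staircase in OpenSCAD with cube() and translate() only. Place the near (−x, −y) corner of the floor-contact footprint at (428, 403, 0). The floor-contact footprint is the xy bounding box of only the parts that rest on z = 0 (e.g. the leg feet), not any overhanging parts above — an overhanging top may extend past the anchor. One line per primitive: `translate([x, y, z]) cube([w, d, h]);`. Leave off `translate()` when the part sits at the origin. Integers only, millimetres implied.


translate([428, 403, 0]) cube([967, 295, 202]);
translate([428, 698, 202]) cube([967, 295, 202]);
translate([428, 993, 404]) cube([967, 295, 202]);
translate([428, 1288, 606]) cube([967, 295, 202]);
translate([428, 1583, 808]) cube([967, 295, 202]);
translate([428, 1878, 1010]) cube([967, 295, 202]);
translate([428, 2173, 1212]) cube([967, 295, 202]);
translate([428, 2468, 1414]) cube([967, 295, 202]);


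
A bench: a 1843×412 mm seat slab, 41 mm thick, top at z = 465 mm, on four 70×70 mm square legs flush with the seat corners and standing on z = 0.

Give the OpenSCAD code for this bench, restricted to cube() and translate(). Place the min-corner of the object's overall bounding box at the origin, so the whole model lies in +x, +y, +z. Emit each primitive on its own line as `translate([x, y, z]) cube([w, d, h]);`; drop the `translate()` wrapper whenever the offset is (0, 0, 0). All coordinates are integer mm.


// leg_h = 465 − 41 = 424
translate([0, 0, 424]) cube([1843, 412, 41]);
cube([70, 70, 424]);
translate([0, 342, 0]) cube([70, 70, 424]);
translate([1773, 0, 0]) cube([70, 70, 424]);
translate([1773, 342, 0]) cube([70, 70, 424]);


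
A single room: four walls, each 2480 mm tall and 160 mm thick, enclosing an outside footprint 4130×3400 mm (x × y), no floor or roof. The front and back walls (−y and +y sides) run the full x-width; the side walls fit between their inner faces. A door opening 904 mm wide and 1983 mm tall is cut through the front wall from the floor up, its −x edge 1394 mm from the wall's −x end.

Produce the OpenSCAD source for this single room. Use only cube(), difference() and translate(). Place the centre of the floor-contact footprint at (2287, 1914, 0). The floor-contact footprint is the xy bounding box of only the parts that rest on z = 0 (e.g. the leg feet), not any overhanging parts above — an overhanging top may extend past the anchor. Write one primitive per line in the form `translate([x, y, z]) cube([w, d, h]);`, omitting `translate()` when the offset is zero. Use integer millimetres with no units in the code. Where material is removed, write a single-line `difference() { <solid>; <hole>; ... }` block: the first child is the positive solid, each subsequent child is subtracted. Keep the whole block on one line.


difference() { translate([222, 214, 0]) cube([4130, 160, 2480]); translate([1616, 214, 0]) cube([904, 160, 1983]); }
translate([222, 3454, 0]) cube([4130, 160, 2480]);
translate([222, 374, 0]) cube([160, 3080, 2480]);
translate([4192, 374, 0]) cube([160, 3080, 2480]);


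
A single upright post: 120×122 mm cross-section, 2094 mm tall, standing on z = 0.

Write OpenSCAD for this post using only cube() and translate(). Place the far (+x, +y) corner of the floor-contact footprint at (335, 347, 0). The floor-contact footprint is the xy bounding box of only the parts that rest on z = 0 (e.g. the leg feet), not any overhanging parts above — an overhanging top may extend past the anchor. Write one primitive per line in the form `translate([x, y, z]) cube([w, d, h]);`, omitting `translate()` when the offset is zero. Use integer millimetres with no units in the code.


translate([215, 225, 0]) cube([120, 122, 2094]);


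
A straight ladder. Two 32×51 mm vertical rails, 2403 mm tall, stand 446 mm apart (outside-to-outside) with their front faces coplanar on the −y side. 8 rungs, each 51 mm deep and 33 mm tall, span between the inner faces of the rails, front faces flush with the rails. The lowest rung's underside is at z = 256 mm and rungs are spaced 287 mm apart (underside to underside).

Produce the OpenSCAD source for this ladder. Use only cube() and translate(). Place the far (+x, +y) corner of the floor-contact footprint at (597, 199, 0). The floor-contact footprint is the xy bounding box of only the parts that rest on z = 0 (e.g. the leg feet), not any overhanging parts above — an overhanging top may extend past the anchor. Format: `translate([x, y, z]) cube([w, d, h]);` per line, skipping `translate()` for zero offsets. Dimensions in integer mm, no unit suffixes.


translate([151, 148, 0]) cube([32, 51, 2403]);
translate([565, 148, 0]) cube([32, 51, 2403]);
translate([183, 148, 256]) cube([382, 51, 33]);
translate([183, 148, 543]) cube([382, 51, 33]);
translate([183, 148, 830]) cube([382, 51, 33]);
translate([183, 148, 1117]) cube([382, 51, 33]);
translate([183, 148, 1404]) cube([382, 51, 33]);
translate([183, 148, 1691]) cube([382, 51, 33]);
translate([183, 148, 1978]) cube([382, 51, 33]);
translate([183, 148, 2265]) cube([382, 51, 33]);
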